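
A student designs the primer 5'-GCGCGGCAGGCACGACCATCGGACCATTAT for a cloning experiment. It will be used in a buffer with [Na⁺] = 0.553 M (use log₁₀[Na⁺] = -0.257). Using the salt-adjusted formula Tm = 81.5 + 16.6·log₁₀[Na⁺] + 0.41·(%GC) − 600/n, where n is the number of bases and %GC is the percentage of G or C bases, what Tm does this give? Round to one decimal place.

Length n = 30. Counting bases: C=10, A=7, G=9, T=4
G+C = 19, so %GC = 19/30 × 100 = 63.333%
Salt term: 16.6 × (-0.257) = -4.266
GC term: 0.41 × 63.333 = 25.967; length term: −600/30 = −20
Tm = 81.5 + (-4.266) + 25.967 − 20 = 83.201 → 83.2°C

83.2°C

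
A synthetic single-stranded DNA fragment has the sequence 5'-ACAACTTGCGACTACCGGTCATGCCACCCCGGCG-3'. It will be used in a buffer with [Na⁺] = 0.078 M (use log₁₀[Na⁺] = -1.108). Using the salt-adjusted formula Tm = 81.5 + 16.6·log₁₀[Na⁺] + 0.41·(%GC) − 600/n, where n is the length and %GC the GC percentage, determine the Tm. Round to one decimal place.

Length n = 34. Base counts: A=7, C=14, T=5, G=8
G+C = 22, so %GC = 22/34 × 100 = 64.706%
Salt term: 16.6 × (-1.108) = -18.393
GC term: 0.41 × 64.706 = 26.529; length term: −600/34 = −17.647
Tm = 81.5 + (-18.393) + 26.529 − 17.647 = 71.989 → 72.0°C

72.0°C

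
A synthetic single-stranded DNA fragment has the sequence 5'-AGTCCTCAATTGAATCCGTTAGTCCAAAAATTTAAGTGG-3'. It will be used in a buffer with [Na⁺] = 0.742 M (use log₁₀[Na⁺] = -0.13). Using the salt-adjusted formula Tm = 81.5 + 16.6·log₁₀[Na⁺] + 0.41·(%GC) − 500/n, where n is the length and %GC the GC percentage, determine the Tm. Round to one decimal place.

81.2°C

Length n = 39. C=7, T=12, G=7, A=13
G+C = 14, so %GC = 14/39 × 100 = 35.897%
Salt term: 16.6 × (-0.13) = -2.158
GC term: 0.41 × 35.897 = 14.718; length term: −500/39 = −12.821
Tm = 81.5 + (-2.158) + 14.718 − 12.821 = 81.239 → 81.2°C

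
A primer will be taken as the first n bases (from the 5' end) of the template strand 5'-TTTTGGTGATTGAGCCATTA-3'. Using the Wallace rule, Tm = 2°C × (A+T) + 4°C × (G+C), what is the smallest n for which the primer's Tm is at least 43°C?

First 15 bases: TTTTGGTGATTGAGC → Tm = 42°C (< 43°C)
First 16 bases: TTTTGGTGATTGAGCC → Tm = 46°C (≥ 43°C)
Each additional base adds 2°C (A/T) or 4°C (G/C), so Tm is non-decreasing in n; n = 16 is the first length to reach 43°C.

n = 16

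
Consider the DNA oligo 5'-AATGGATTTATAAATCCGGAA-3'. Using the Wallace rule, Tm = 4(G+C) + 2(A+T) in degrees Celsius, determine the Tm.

54°C

C=2, G=4, T=6, A=9
A+T = 15, G+C = 6
Tm = 4·6 + 2·15 = 24 + 30 = 54°C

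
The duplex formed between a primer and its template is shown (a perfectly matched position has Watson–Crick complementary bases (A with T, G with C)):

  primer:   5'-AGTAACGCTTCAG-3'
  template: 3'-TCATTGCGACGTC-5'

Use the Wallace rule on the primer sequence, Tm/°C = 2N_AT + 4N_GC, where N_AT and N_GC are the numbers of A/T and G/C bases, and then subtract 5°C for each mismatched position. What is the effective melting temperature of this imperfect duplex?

Primer base counts: A=4, T=3, G=3, C=3 → A+T=7, G+C=6
Perfect-match Tm = 2(7) + 4(6) = 14 + 24 = 38°C
Mismatches (positions where the bases are not complementary): 1 (at position 10)
Effective Tm = 38 − 1×5 = 38 − 5 = 33°C

33°C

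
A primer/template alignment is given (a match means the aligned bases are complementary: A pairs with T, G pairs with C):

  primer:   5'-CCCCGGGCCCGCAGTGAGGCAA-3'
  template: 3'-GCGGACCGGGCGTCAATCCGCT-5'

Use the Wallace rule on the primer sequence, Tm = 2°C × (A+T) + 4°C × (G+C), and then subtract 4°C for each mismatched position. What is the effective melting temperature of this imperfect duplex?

62°C

Primer base counts: A=4, T=1, G=8, C=9 → A+T=5, G+C=17
Perfect-match Tm = 2(5) + 4(17) = 10 + 68 = 78°C
Mismatches (positions where the bases are not complementary): 4 (at positions 2, 5, 16, 21)
Effective Tm = 78 − 4×4 = 78 − 16 = 62°C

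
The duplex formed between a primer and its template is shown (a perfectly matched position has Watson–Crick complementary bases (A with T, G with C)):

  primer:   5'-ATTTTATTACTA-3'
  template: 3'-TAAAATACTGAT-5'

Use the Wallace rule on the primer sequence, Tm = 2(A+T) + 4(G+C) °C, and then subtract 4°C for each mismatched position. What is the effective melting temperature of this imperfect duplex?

22°C

Primer base counts: A=4, T=7, G=0, C=1 → A+T=11, G+C=1
Perfect-match Tm = 2(11) + 4(1) = 22 + 4 = 26°C
Mismatches (positions where the bases are not complementary): 1 (at position 8)
Effective Tm = 26 − 1×4 = 26 − 4 = 22°C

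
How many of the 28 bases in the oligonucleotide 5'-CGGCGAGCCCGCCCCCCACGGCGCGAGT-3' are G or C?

Counting bases: G=10, A=3, C=14, T=1
Total G or C: 10 + 14 = 24

24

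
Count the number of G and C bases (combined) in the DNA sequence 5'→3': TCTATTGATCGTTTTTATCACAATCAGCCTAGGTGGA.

14

Base counts: G=7, T=14, C=7, A=9
G+C = 7 + 7 = 14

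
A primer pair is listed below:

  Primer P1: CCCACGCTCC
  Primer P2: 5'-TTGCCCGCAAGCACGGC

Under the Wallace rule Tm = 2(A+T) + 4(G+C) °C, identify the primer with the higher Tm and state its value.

Primer P1: A+T=2, G+C=8 → Tm = 2(2)+4(8) = 36°C
Primer P2: A+T=5, G+C=12 → Tm = 2(5)+4(12) = 58°C
36°C vs 58°C → primer P2 is higher.

Primer P2, 58°C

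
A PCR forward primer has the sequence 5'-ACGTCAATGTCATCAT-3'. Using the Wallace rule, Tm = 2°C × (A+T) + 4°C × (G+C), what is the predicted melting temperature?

44°C

Base counts: A=5, T=5, C=4, G=2
A+T = 10, G+C = 6
Tm = 2×10 + 4×6 = 44°C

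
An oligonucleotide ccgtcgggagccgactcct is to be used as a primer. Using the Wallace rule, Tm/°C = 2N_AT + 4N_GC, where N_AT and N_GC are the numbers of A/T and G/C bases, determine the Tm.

66°C

Counting bases: C=8, G=6, A=2, T=3
So N_AT = 5 and N_GC = 14.
Tm = 2×5 + 4×14 = 66°C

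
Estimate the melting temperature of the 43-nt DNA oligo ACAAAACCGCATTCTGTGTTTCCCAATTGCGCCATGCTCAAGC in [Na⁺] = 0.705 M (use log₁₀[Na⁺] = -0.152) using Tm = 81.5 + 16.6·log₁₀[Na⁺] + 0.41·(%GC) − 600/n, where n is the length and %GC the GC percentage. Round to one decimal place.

85.0°C

Length n = 43. Base counts: G=7, C=14, A=11, T=11
G+C = 21, so %GC = 21/43 × 100 = 48.837%
Salt term: 16.6 × (-0.152) = -2.523
GC term: 0.41 × 48.837 = 20.023; length term: −600/43 = −13.953
Tm = 81.5 + (-2.523) + 20.023 − 13.953 = 85.047 → 85.0°C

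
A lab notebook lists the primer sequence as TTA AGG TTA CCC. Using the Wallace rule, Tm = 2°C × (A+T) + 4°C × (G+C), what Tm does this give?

34°C

Scanning the sequence gives T=4, A=3, C=3, G=2.
AT pairs contribute 7, GC pairs contribute 5.
Tm = 4·5 + 2·7 = 20 + 14 = 34°C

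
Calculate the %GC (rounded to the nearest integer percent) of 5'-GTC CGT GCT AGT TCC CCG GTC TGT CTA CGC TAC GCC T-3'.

A=3, G=9, C=14, T=11
G+C = 9 + 14 = 23 out of 37 bases
%GC = 23/37 × 100 = 62.16% ≈ 62%

62%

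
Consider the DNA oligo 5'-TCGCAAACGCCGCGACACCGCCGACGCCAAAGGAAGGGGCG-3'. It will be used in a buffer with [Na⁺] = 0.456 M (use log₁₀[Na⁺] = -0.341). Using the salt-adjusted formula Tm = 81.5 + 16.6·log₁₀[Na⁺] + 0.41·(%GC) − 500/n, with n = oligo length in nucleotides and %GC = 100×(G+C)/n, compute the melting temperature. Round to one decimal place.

Length n = 41. A=11, T=1, G=14, C=15
G+C = 29, so %GC = 29/41 × 100 = 70.732%
Salt term: 16.6 × (-0.341) = -5.661
GC term: 0.41 × 70.732 = 29; length term: −500/41 = −12.195
Tm = 81.5 + (-5.661) + 29 − 12.195 = 92.644 → 92.6°C

92.6°C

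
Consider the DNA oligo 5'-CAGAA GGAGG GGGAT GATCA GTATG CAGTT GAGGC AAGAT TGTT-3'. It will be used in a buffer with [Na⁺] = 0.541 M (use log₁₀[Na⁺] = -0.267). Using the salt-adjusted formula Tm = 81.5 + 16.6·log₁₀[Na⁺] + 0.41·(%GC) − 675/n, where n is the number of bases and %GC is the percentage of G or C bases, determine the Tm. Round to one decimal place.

81.3°C

Length n = 44. Scanning the sequence gives G=17, A=13, C=4, T=10.
G+C = 21, so %GC = 21/44 × 100 = 47.727%
Salt term: 16.6 × (-0.267) = -4.432
GC term: 0.41 × 47.727 = 19.568; length term: −675/44 = −15.341
Tm = 81.5 + (-4.432) + 19.568 − 15.341 = 81.295 → 81.3°C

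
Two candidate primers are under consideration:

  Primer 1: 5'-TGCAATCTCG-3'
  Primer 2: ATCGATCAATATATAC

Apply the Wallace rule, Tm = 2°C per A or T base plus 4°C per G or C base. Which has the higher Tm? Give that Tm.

Primer 2, 40°C

Primer 1: A+T=5, G+C=5 → Tm = 2(5)+4(5) = 30°C
Primer 2: A+T=12, G+C=4 → Tm = 2(12)+4(4) = 40°C
30°C vs 40°C → primer 2 is higher.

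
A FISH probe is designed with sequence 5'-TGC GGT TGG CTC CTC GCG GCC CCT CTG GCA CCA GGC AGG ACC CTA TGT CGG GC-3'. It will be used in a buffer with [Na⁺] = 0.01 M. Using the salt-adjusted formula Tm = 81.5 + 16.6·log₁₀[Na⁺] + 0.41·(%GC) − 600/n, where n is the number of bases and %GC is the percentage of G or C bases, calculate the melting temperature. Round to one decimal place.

66.4°C

Length n = 53. Counting bases: G=18, T=10, A=5, C=20
G+C = 38, so %GC = 38/53 × 100 = 71.698%
Salt term: 16.6 × (-2) = -33.2
GC term: 0.41 × 71.698 = 29.396; length term: −600/53 = −11.321
Tm = 81.5 + (-33.2) + 29.396 − 11.321 = 66.375 → 66.4°C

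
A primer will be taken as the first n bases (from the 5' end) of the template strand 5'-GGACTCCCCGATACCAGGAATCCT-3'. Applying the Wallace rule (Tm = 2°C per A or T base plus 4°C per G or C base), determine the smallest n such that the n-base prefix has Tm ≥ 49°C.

First 14 bases: GGACTCCCCGATAC → Tm = 46°C (< 49°C)
First 15 bases: GGACTCCCCGATACC → Tm = 50°C (≥ 49°C)
Since every base adds ≥2°C, Tm only increases with n, so the threshold is first crossed at n = 15.

n = 15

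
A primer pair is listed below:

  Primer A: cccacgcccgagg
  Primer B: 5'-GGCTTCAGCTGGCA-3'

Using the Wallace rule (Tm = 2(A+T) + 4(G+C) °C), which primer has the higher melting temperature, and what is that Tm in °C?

Primer A, 48°C

Primer A: A+T=2, G+C=11 → Tm = 2(2)+4(11) = 48°C
Primer B: A+T=5, G+C=9 → Tm = 2(5)+4(9) = 46°C
48°C vs 46°C → primer A is higher.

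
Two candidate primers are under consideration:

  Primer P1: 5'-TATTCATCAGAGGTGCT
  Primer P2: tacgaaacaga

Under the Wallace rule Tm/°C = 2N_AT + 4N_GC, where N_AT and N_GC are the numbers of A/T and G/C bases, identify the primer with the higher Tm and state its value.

Primer P1, 48°C

Primer P1: A+T=10, G+C=7 → Tm = 2(10)+4(7) = 48°C
Primer P2: A+T=7, G+C=4 → Tm = 2(7)+4(4) = 30°C
48°C vs 30°C → primer P1 is higher.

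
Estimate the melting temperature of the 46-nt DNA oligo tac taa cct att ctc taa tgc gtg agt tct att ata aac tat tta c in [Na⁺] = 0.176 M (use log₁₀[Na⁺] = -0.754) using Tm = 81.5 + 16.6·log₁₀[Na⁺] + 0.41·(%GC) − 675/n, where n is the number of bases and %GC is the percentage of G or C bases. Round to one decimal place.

Length n = 46. G=4, A=14, T=19, C=9
G+C = 13, so %GC = 13/46 × 100 = 28.261%
Salt term: 16.6 × (-0.754) = -12.516
GC term: 0.41 × 28.261 = 11.587; length term: −675/46 = −14.674
Tm = 81.5 + (-12.516) + 11.587 − 14.674 = 65.897 → 65.9°C

65.9°C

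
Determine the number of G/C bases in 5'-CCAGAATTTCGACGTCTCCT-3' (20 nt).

Counting bases: A=4, T=6, C=7, G=3
G+C = 3 + 7 = 10

10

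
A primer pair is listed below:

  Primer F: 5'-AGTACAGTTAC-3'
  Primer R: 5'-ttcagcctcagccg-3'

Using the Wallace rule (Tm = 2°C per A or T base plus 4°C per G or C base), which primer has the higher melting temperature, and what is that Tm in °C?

Primer R, 46°C

Primer F: A+T=7, G+C=4 → Tm = 2(7)+4(4) = 30°C
Primer R: A+T=5, G+C=9 → Tm = 2(5)+4(9) = 46°C
30°C vs 46°C → primer R is higher.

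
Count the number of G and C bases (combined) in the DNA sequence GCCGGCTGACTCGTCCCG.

14

Scanning the sequence gives G=6, T=3, C=8, A=1.
G+C = 6 + 8 = 14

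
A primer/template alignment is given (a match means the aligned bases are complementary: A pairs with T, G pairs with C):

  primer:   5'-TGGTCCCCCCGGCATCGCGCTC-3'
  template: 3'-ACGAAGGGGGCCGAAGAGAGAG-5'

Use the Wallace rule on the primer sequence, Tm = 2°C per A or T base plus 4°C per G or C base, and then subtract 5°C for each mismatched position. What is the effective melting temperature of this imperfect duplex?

Primer base counts: A=1, T=4, G=6, C=11 → A+T=5, G+C=17
Perfect-match Tm = 2(5) + 4(17) = 10 + 68 = 78°C
Mismatches (positions where the bases are not complementary): 5 (at positions 3, 5, 14, 17, 19)
Effective Tm = 78 − 5×5 = 78 − 25 = 53°C

53°C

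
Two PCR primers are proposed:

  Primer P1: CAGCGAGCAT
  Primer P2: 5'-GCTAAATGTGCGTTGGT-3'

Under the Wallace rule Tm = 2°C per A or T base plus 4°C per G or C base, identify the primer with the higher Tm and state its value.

Primer P2, 50°C

Primer P1: A+T=4, G+C=6 → Tm = 2(4)+4(6) = 32°C
Primer P2: A+T=9, G+C=8 → Tm = 2(9)+4(8) = 50°C
32°C vs 50°C → primer P2 is higher.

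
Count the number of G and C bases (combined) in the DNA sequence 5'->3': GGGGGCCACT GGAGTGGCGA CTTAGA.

C=5, A=5, G=12, T=4
G+C = 12 + 5 = 17

17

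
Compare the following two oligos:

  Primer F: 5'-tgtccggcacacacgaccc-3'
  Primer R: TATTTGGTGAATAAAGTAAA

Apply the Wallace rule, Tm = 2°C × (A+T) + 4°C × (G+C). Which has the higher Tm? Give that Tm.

Primer F: A+T=6, G+C=13 → Tm = 2(6)+4(13) = 64°C
Primer R: A+T=16, G+C=4 → Tm = 2(16)+4(4) = 48°C
64°C vs 48°C → primer F is higher.

Primer F, 64°C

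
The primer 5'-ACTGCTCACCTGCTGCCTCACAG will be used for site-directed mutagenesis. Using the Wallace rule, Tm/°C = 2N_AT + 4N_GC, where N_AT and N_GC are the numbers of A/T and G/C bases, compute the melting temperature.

Base counts: C=10, G=4, A=4, T=5
AT pairs contribute 9, GC pairs contribute 14.
Tm = 4·14 + 2·9 = 56 + 18 = 74°C

74°C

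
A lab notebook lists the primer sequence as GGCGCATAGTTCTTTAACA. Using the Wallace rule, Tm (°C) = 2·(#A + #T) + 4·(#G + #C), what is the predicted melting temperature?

Base counts: G=4, C=4, T=6, A=5
AT pairs contribute 11, GC pairs contribute 8.
Tm = 2×11 + 4×8 = 54°C

54°C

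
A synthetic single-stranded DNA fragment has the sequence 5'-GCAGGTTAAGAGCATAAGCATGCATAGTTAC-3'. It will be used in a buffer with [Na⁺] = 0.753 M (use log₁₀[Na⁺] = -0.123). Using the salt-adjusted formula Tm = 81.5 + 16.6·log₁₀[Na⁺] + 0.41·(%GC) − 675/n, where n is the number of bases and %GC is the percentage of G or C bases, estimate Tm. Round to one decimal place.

74.9°C

Length n = 31. Counting bases: C=5, G=8, T=7, A=11
G+C = 13, so %GC = 13/31 × 100 = 41.935%
Salt term: 16.6 × (-0.123) = -2.042
GC term: 0.41 × 41.935 = 17.193; length term: −675/31 = −21.774
Tm = 81.5 + (-2.042) + 17.193 − 21.774 = 74.877 → 74.9°C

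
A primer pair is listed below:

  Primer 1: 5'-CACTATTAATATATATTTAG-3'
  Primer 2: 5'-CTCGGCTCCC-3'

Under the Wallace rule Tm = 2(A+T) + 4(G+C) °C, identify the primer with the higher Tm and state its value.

Primer 1: A+T=17, G+C=3 → Tm = 2(17)+4(3) = 46°C
Primer 2: A+T=2, G+C=8 → Tm = 2(2)+4(8) = 36°C
46°C vs 36°C → primer 1 is higher.

Primer 1, 46°C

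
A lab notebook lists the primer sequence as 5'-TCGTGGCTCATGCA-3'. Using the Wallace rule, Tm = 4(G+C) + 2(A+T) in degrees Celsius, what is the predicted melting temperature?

44°C

Counting bases: C=4, T=4, A=2, G=4
A+T = 6, G+C = 8
Tm = 2(6) + 4(8) = 12 + 32 = 44°C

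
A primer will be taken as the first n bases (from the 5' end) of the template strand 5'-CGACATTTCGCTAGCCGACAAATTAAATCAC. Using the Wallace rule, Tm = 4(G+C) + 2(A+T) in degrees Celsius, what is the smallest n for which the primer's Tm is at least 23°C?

First 8 bases: CGACATTT → Tm = 22°C (< 23°C)
First 9 bases: CGACATTTC → Tm = 26°C (≥ 23°C)
Each additional base adds 2°C (A/T) or 4°C (G/C), so Tm is non-decreasing in n; n = 9 is the first length to reach 23°C.

n = 9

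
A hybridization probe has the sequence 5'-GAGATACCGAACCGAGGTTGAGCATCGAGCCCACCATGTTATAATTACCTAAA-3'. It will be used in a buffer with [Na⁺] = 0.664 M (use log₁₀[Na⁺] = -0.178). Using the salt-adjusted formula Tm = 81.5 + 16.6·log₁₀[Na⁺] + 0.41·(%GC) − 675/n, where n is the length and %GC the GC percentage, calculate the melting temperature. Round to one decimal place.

Length n = 53. Counting bases: T=11, A=18, G=11, C=13
G+C = 24, so %GC = 24/53 × 100 = 45.283%
Salt term: 16.6 × (-0.178) = -2.955
GC term: 0.41 × 45.283 = 18.566; length term: −675/53 = −12.736
Tm = 81.5 + (-2.955) + 18.566 − 12.736 = 84.375 → 84.4°C

84.4°C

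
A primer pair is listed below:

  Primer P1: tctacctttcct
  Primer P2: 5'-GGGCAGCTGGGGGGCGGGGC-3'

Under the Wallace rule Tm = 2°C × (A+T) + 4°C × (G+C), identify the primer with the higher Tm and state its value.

Primer P2, 76°C

Primer P1: A+T=7, G+C=5 → Tm = 2(7)+4(5) = 34°C
Primer P2: A+T=2, G+C=18 → Tm = 2(2)+4(18) = 76°C
34°C vs 76°C → primer P2 is higher.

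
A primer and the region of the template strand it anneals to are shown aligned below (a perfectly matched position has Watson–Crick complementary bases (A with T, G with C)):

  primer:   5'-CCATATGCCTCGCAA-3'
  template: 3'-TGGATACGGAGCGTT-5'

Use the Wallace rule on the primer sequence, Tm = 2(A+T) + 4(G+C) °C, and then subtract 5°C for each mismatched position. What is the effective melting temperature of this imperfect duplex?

36°C

Primer base counts: A=4, T=3, G=2, C=6 → A+T=7, G+C=8
Perfect-match Tm = 2(7) + 4(8) = 14 + 32 = 46°C
Mismatches (positions where the bases are not complementary): 2 (at positions 1, 3)
Effective Tm = 46 − 2×5 = 46 − 10 = 36°C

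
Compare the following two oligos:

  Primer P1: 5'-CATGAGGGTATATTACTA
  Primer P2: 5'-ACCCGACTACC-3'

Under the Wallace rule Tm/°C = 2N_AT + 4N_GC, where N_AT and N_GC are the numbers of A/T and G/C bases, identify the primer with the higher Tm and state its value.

Primer P1: A+T=12, G+C=6 → Tm = 2(12)+4(6) = 48°C
Primer P2: A+T=4, G+C=7 → Tm = 2(4)+4(7) = 36°C
48°C vs 36°C → primer P1 is higher.

Primer P1, 48°C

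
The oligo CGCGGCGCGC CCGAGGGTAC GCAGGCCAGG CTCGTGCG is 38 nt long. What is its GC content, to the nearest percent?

Base counts: A=4, T=3, G=17, C=14
G+C = 17 + 14 = 31 out of 38 bases
%GC = 31/38 × 100 = 81.58% ≈ 82%

82%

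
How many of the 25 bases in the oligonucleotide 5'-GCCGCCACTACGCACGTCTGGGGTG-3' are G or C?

A=3, T=4, G=9, C=9
G+C = 9 + 9 = 18

18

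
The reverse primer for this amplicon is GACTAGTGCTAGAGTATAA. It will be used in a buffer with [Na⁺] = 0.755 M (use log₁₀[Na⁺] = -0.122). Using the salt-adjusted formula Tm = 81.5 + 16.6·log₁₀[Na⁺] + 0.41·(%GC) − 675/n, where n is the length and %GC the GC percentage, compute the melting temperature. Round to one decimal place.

Length n = 19. Counting bases: T=5, G=5, A=7, C=2
G+C = 7, so %GC = 7/19 × 100 = 36.842%
Salt term: 16.6 × (-0.122) = -2.025
GC term: 0.41 × 36.842 = 15.105; length term: −675/19 = −35.526
Tm = 81.5 + (-2.025) + 15.105 − 35.526 = 59.054 → 59.1°C

59.1°C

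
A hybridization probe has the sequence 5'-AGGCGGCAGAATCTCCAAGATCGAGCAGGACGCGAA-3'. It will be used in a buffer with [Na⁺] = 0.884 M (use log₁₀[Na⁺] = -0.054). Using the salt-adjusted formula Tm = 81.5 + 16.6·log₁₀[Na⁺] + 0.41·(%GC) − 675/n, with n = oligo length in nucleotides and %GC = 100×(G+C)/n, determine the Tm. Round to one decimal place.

85.8°C

Length n = 36. T=3, A=12, C=9, G=12
G+C = 21, so %GC = 21/36 × 100 = 58.333%
Salt term: 16.6 × (-0.054) = -0.896
GC term: 0.41 × 58.333 = 23.917; length term: −675/36 = −18.75
Tm = 81.5 + (-0.896) + 23.917 − 18.75 = 85.771 → 85.8°C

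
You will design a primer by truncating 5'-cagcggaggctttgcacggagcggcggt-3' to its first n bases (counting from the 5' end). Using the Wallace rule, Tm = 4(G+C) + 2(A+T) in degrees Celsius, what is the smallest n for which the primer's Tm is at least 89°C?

n = 26

First 25 bases: CAGCGGAGGCTTTGCACGGAGCGGC → Tm = 86°C (< 89°C)
First 26 bases: CAGCGGAGGCTTTGCACGGAGCGGCG → Tm = 90°C (≥ 89°C)
Each additional base adds 2°C (A/T) or 4°C (G/C), so Tm is non-decreasing in n; n = 26 is the first length to reach 89°C.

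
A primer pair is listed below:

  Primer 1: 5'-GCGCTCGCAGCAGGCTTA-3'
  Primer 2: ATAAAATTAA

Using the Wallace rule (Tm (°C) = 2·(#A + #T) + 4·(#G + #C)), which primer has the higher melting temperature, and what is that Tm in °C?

Primer 1, 60°C

Primer 1: A+T=6, G+C=12 → Tm = 2(6)+4(12) = 60°C
Primer 2: A+T=10, G+C=0 → Tm = 2(10)+4(0) = 20°C
60°C vs 20°C → primer 1 is higher.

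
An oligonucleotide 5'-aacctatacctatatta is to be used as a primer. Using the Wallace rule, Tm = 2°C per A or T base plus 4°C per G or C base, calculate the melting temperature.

Counting bases: T=6, C=4, G=0, A=7
So N_AT = 13 and N_GC = 4.
Tm = 2(13) + 4(4) = 26 + 16 = 42°C

42°C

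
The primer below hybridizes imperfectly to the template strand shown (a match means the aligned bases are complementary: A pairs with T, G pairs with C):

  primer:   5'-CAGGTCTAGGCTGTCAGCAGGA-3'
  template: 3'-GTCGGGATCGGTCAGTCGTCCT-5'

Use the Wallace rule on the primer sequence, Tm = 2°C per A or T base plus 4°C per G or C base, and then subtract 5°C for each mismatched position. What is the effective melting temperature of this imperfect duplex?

Primer base counts: A=5, T=4, G=8, C=5 → A+T=9, G+C=13
Perfect-match Tm = 2(9) + 4(13) = 18 + 52 = 70°C
Mismatches (positions where the bases are not complementary): 4 (at positions 4, 5, 10, 12)
Effective Tm = 70 − 4×5 = 70 − 20 = 50°C

50°C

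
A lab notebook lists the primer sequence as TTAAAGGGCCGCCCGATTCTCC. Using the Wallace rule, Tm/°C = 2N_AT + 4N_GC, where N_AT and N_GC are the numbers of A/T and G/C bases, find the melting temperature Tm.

C=8, T=5, A=4, G=5
A+T = 9, G+C = 13
Tm = 4·13 + 2·9 = 52 + 18 = 70°C

70°C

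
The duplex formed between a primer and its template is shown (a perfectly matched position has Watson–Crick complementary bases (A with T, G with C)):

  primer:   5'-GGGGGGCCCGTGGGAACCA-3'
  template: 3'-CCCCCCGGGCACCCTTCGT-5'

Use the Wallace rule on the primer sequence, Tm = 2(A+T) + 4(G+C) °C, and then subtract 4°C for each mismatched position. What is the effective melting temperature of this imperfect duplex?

64°C

Primer base counts: A=3, T=1, G=10, C=5 → A+T=4, G+C=15
Perfect-match Tm = 2(4) + 4(15) = 8 + 60 = 68°C
Mismatches (positions where the bases are not complementary): 1 (at position 17)
Effective Tm = 68 − 1×4 = 68 − 4 = 64°C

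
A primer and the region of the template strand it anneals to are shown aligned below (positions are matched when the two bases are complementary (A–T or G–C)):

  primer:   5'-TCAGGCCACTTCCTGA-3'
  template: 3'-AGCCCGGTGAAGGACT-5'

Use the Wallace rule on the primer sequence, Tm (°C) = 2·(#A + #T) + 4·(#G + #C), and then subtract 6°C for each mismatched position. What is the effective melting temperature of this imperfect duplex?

Primer base counts: A=3, T=4, G=3, C=6 → A+T=7, G+C=9
Perfect-match Tm = 2(7) + 4(9) = 14 + 36 = 50°C
Mismatches (positions where the bases are not complementary): 1 (at position 3)
Effective Tm = 50 − 1×6 = 50 − 6 = 44°C

44°C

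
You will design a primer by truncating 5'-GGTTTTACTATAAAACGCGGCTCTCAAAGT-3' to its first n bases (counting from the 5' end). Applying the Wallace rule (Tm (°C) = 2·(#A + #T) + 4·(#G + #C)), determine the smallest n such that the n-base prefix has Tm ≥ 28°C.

First 10 bases: GGTTTTACTA → Tm = 26°C (< 28°C)
First 11 bases: GGTTTTACTAT → Tm = 28°C (≥ 28°C)
Since every base adds ≥2°C, Tm only increases with n, so the threshold is first crossed at n = 11.

n = 11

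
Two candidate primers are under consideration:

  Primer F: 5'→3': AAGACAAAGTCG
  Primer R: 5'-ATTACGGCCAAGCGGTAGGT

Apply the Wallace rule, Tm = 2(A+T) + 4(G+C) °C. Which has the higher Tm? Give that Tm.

Primer F: A+T=7, G+C=5 → Tm = 2(7)+4(5) = 34°C
Primer R: A+T=9, G+C=11 → Tm = 2(9)+4(11) = 62°C
34°C vs 62°C → primer R is higher.

Primer R, 62°C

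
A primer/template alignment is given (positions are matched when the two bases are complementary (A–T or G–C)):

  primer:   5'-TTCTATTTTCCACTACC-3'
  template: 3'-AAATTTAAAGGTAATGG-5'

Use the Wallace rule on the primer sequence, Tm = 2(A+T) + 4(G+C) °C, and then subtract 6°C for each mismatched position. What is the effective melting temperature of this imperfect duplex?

Primer base counts: A=3, T=8, G=0, C=6 → A+T=11, G+C=6
Perfect-match Tm = 2(11) + 4(6) = 22 + 24 = 46°C
Mismatches (positions where the bases are not complementary): 4 (at positions 3, 4, 6, 13)
Effective Tm = 46 − 4×6 = 46 − 24 = 22°C

22°C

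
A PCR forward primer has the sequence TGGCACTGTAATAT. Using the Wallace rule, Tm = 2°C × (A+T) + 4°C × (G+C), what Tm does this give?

38°C

Base counts: A=4, C=2, T=5, G=3
So N_AT = 9 and N_GC = 5.
Tm = 4·5 + 2·9 = 20 + 18 = 38°C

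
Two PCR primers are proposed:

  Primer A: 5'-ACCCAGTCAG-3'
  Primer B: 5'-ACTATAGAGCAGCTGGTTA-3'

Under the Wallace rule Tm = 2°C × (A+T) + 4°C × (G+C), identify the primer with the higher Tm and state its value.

Primer B, 54°C

Primer A: A+T=4, G+C=6 → Tm = 2(4)+4(6) = 32°C
Primer B: A+T=11, G+C=8 → Tm = 2(11)+4(8) = 54°C
32°C vs 54°C → primer B is higher.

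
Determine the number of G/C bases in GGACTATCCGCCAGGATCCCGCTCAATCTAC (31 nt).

18

Scanning the sequence gives G=6, T=6, A=7, C=12.
Total G or C: 6 + 12 = 18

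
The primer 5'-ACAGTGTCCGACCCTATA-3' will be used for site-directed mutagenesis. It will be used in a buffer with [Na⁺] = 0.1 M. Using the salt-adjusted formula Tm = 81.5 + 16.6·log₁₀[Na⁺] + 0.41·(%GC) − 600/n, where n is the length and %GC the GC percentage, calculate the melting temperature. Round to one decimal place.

52.1°C

Length n = 18. Counting bases: G=3, A=5, T=4, C=6
G+C = 9, so %GC = 9/18 × 100 = 50%
Salt term: 16.6 × (-1) = -16.6
GC term: 0.41 × 50 = 20.5; length term: −600/18 = −33.333
Tm = 81.5 + (-16.6) + 20.5 − 33.333 = 52.067 → 52.1°C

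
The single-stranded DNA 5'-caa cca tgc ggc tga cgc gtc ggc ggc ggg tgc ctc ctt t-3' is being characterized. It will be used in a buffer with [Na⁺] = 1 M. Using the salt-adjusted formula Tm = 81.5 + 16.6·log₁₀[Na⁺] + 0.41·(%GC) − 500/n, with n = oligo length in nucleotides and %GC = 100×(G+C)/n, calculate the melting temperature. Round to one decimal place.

Length n = 40. Scanning the sequence gives C=14, T=8, G=14, A=4.
G+C = 28, so %GC = 28/40 × 100 = 70%
Salt term: 16.6 × (0) = 0
GC term: 0.41 × 70 = 28.7; length term: −500/40 = −12.5
Tm = 81.5 + (0) + 28.7 − 12.5 = 97.7 → 97.7°C

97.7°C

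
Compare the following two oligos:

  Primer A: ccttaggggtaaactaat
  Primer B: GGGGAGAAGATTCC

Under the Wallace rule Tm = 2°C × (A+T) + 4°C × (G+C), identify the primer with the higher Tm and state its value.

Primer A: A+T=11, G+C=7 → Tm = 2(11)+4(7) = 50°C
Primer B: A+T=6, G+C=8 → Tm = 2(6)+4(8) = 44°C
50°C vs 44°C → primer A is higher.

Primer A, 50°C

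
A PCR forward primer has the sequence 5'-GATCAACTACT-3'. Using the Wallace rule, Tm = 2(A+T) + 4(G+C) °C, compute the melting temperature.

Counting bases: T=3, G=1, A=4, C=3
AT pairs contribute 7, GC pairs contribute 4.
Tm = 4·4 + 2·7 = 16 + 14 = 30°C

30°C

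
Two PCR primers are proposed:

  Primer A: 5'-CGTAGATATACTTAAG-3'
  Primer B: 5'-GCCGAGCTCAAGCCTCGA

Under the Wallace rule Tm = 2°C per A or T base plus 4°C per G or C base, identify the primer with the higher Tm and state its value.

Primer B, 60°C

Primer A: A+T=11, G+C=5 → Tm = 2(11)+4(5) = 42°C
Primer B: A+T=6, G+C=12 → Tm = 2(6)+4(12) = 60°C
42°C vs 60°C → primer B is higher.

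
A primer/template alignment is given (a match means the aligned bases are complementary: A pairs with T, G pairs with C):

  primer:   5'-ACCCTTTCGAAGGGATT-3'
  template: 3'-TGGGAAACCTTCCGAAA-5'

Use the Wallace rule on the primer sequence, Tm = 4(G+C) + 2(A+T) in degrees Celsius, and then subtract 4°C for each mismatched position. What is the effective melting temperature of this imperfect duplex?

Primer base counts: A=4, T=5, G=4, C=4 → A+T=9, G+C=8
Perfect-match Tm = 2(9) + 4(8) = 18 + 32 = 50°C
Mismatches (positions where the bases are not complementary): 3 (at positions 8, 14, 15)
Effective Tm = 50 − 3×4 = 50 − 12 = 38°C

38°C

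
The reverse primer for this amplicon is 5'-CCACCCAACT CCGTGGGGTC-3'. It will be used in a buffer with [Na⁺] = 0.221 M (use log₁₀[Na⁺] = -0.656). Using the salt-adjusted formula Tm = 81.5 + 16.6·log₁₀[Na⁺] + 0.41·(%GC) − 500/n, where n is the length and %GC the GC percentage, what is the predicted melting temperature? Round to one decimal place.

Length n = 20. T=3, G=5, A=3, C=9
G+C = 14, so %GC = 14/20 × 100 = 70%
Salt term: 16.6 × (-0.656) = -10.89
GC term: 0.41 × 70 = 28.7; length term: −500/20 = −25
Tm = 81.5 + (-10.89) + 28.7 − 25 = 74.31 → 74.3°C

74.3°C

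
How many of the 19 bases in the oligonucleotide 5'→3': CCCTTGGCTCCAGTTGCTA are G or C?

11

C=7, A=2, G=4, T=6
G+C = 4 + 7 = 11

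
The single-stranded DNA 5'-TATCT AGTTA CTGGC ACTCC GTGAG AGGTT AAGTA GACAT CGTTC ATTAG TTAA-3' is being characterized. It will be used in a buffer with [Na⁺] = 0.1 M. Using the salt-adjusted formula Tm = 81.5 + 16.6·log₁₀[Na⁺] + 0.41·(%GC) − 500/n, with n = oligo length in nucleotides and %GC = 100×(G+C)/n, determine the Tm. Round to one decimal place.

Length n = 54. Base counts: C=9, A=15, T=18, G=12
G+C = 21, so %GC = 21/54 × 100 = 38.889%
Salt term: 16.6 × (-1) = -16.6
GC term: 0.41 × 38.889 = 15.944; length term: −500/54 = −9.259
Tm = 81.5 + (-16.6) + 15.944 − 9.259 = 71.585 → 71.6°C

71.6°C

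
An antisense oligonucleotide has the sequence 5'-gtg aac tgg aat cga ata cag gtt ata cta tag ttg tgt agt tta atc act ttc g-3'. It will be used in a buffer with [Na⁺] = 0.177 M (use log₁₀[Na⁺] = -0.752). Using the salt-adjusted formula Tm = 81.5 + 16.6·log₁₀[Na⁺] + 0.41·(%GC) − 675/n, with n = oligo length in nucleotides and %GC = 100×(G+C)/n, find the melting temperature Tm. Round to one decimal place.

70.9°C

Length n = 55. Counting bases: C=7, G=12, T=20, A=16
G+C = 19, so %GC = 19/55 × 100 = 34.545%
Salt term: 16.6 × (-0.752) = -12.483
GC term: 0.41 × 34.545 = 14.163; length term: −675/55 = −12.273
Tm = 81.5 + (-12.483) + 14.163 − 12.273 = 70.907 → 70.9°C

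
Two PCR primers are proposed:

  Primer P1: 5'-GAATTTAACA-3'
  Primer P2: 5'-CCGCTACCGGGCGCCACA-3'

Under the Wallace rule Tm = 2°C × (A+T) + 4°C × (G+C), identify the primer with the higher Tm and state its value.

Primer P2, 64°C

Primer P1: A+T=8, G+C=2 → Tm = 2(8)+4(2) = 24°C
Primer P2: A+T=4, G+C=14 → Tm = 2(4)+4(14) = 64°C
24°C vs 64°C → primer P2 is higher.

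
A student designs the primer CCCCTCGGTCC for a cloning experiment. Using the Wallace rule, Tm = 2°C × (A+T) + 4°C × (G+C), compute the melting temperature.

T=2, C=7, A=0, G=2
A+T = 2, G+C = 9
Tm = 4·9 + 2·2 = 36 + 4 = 40°C

40°C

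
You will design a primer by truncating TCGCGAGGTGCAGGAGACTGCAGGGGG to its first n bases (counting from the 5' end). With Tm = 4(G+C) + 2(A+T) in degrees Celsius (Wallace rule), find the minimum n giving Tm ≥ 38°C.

First 10 bases: TCGCGAGGTG → Tm = 34°C (< 38°C)
First 11 bases: TCGCGAGGTGC → Tm = 38°C (≥ 38°C)
Each additional base adds 2°C (A/T) or 4°C (G/C), so Tm is non-decreasing in n; n = 11 is the first length to reach 38°C.

n = 11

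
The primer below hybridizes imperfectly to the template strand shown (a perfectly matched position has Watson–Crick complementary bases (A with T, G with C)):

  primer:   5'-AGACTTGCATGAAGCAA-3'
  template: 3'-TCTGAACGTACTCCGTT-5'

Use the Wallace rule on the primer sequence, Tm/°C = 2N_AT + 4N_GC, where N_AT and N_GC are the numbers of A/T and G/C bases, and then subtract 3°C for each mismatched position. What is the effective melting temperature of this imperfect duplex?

Primer base counts: A=7, T=3, G=4, C=3 → A+T=10, G+C=7
Perfect-match Tm = 2(10) + 4(7) = 20 + 28 = 48°C
Mismatches (positions where the bases are not complementary): 1 (at position 13)
Effective Tm = 48 − 1×3 = 48 − 3 = 45°C

45°C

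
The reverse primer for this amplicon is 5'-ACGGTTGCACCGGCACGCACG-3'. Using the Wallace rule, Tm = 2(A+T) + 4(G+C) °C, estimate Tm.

72°C

Base counts: T=2, C=8, G=7, A=4
A+T = 6, G+C = 15
Tm = 2(6) + 4(15) = 12 + 60 = 72°C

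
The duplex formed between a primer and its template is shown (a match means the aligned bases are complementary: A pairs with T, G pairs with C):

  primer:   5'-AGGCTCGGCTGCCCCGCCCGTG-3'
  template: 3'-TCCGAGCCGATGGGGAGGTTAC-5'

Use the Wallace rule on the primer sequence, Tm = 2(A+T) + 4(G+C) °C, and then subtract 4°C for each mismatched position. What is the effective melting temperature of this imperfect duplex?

64°C

Primer base counts: A=1, T=3, G=8, C=10 → A+T=4, G+C=18
Perfect-match Tm = 2(4) + 4(18) = 8 + 72 = 80°C
Mismatches (positions where the bases are not complementary): 4 (at positions 11, 16, 19, 20)
Effective Tm = 80 − 4×4 = 80 − 16 = 64°C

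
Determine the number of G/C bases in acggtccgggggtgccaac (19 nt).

14

T=2, G=8, A=3, C=6
G+C = 8 + 6 = 14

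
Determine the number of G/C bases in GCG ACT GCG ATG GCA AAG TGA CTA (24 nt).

Scanning the sequence gives G=8, A=7, T=4, C=5.
G+C = 8 + 5 = 13

13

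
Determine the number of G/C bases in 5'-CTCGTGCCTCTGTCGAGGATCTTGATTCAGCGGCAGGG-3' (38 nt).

23

Base counts: A=5, G=13, T=10, C=10
G+C = 13 + 10 = 23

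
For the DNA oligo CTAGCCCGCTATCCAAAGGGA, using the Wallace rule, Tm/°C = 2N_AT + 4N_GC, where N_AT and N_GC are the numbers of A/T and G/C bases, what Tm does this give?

66°C

C=7, A=6, T=3, G=5
So N_AT = 9 and N_GC = 12.
Tm = 2(9) + 4(12) = 18 + 48 = 66°C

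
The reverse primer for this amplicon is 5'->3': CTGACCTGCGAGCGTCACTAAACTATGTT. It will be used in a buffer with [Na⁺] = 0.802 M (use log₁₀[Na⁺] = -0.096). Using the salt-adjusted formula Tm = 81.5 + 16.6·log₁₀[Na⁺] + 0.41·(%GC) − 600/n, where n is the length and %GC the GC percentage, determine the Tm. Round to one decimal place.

79.0°C

Length n = 29. Base counts: T=8, G=6, C=8, A=7
G+C = 14, so %GC = 14/29 × 100 = 48.276%
Salt term: 16.6 × (-0.096) = -1.594
GC term: 0.41 × 48.276 = 19.793; length term: −600/29 = −20.69
Tm = 81.5 + (-1.594) + 19.793 − 20.69 = 79.009 → 79.0°C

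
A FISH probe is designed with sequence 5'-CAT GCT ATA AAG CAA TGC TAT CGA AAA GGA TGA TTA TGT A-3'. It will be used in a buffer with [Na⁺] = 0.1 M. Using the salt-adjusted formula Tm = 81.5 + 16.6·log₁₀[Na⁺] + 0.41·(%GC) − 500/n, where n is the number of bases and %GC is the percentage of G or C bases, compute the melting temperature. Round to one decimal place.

Length n = 40. C=5, A=16, G=8, T=11
G+C = 13, so %GC = 13/40 × 100 = 32.5%
Salt term: 16.6 × (-1) = -16.6
GC term: 0.41 × 32.5 = 13.325; length term: −500/40 = −12.5
Tm = 81.5 + (-16.6) + 13.325 − 12.5 = 65.725 → 65.7°C

65.7°C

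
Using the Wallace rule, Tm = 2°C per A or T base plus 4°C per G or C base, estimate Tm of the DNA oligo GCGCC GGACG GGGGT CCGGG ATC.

84°C

Base counts: T=2, A=2, C=7, G=12
So N_AT = 4 and N_GC = 19.
Tm = 2(4) + 4(19) = 8 + 76 = 84°C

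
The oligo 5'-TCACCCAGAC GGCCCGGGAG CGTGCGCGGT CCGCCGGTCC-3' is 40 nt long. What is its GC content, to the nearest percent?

Base counts: A=4, C=17, G=15, T=4
G+C = 15 + 17 = 32 out of 40 bases
%GC = 32/40 × 100 = 80% ≈ 80%

80%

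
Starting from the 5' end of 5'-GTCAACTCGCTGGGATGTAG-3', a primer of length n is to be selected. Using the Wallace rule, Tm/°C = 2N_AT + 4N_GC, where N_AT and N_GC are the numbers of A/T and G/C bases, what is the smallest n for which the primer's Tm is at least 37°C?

First 11 bases: GTCAACTCGCT → Tm = 34°C (< 37°C)
First 12 bases: GTCAACTCGCTG → Tm = 38°C (≥ 37°C)
Each additional base adds 2°C (A/T) or 4°C (G/C), so Tm is non-decreasing in n; n = 12 is the first length to reach 37°C.

n = 12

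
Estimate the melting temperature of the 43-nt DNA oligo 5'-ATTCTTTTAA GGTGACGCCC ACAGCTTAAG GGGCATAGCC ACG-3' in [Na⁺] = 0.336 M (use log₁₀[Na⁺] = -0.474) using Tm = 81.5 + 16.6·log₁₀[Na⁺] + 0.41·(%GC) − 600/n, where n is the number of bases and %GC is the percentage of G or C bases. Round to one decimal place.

80.7°C

Length n = 43. Scanning the sequence gives G=11, T=10, A=11, C=11.
G+C = 22, so %GC = 22/43 × 100 = 51.163%
Salt term: 16.6 × (-0.474) = -7.868
GC term: 0.41 × 51.163 = 20.977; length term: −600/43 = −13.953
Tm = 81.5 + (-7.868) + 20.977 − 13.953 = 80.656 → 80.7°C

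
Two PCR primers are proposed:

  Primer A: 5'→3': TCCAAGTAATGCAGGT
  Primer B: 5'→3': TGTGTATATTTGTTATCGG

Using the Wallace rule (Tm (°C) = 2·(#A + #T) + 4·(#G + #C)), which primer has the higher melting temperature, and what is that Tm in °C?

Primer A: A+T=9, G+C=7 → Tm = 2(9)+4(7) = 46°C
Primer B: A+T=13, G+C=6 → Tm = 2(13)+4(6) = 50°C
46°C vs 50°C → primer B is higher.

Primer B, 50°C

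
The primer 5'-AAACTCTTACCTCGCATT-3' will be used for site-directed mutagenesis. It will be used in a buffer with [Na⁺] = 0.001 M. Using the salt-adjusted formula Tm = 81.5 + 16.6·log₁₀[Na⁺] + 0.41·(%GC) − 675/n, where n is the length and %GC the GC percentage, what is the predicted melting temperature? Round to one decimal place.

10.1°C

Length n = 18. T=6, A=5, C=6, G=1
G+C = 7, so %GC = 7/18 × 100 = 38.889%
Salt term: 16.6 × (-3) = -49.8
GC term: 0.41 × 38.889 = 15.944; length term: −675/18 = −37.5
Tm = 81.5 + (-49.8) + 15.944 − 37.5 = 10.144 → 10.1°C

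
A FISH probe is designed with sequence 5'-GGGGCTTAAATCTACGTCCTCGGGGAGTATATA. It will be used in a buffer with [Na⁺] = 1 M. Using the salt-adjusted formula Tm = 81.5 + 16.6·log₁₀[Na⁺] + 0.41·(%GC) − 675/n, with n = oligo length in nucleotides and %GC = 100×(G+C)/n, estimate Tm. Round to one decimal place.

80.9°C

Length n = 33. Counting bases: T=9, C=6, A=8, G=10
G+C = 16, so %GC = 16/33 × 100 = 48.485%
Salt term: 16.6 × (0) = 0
GC term: 0.41 × 48.485 = 19.879; length term: −675/33 = −20.455
Tm = 81.5 + (0) + 19.879 − 20.455 = 80.924 → 80.9°C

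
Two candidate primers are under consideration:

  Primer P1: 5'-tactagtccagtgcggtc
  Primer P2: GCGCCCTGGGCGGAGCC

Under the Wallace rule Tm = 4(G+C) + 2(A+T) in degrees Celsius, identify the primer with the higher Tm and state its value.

Primer P1: A+T=8, G+C=10 → Tm = 2(8)+4(10) = 56°C
Primer P2: A+T=2, G+C=15 → Tm = 2(2)+4(15) = 64°C
56°C vs 64°C → primer P2 is higher.

Primer P2, 64°C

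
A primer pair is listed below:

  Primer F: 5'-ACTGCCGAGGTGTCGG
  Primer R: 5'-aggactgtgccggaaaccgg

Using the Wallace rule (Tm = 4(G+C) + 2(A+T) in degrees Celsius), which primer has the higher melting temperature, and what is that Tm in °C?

Primer R, 66°C

Primer F: A+T=5, G+C=11 → Tm = 2(5)+4(11) = 54°C
Primer R: A+T=7, G+C=13 → Tm = 2(7)+4(13) = 66°C
54°C vs 66°C → primer R is higher.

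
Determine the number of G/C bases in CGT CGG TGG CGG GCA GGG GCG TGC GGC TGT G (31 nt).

25

Base counts: G=18, T=5, C=7, A=1
G+C = 18 + 7 = 25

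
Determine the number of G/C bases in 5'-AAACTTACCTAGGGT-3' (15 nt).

Scanning the sequence gives T=4, G=3, A=5, C=3.
Total G or C: 3 + 3 = 6

6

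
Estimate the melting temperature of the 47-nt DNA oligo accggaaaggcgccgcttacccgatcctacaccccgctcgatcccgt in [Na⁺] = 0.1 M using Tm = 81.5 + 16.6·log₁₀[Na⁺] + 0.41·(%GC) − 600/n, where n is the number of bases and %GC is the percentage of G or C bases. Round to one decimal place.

79.2°C

Length n = 47. G=10, T=7, C=21, A=9
G+C = 31, so %GC = 31/47 × 100 = 65.957%
Salt term: 16.6 × (-1) = -16.6
GC term: 0.41 × 65.957 = 27.042; length term: −600/47 = −12.766
Tm = 81.5 + (-16.6) + 27.042 − 12.766 = 79.176 → 79.2°C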